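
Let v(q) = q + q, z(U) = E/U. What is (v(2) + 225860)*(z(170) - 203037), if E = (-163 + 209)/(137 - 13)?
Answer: -120837802231962/2635 ≈ -4.5859e+10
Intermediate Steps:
E = 23/62 (E = 46/124 = 46*(1/124) = 23/62 ≈ 0.37097)
z(U) = 23/(62*U)
v(q) = 2*q
(v(2) + 225860)*(z(170) - 203037) = (2*2 + 225860)*((23/62)/170 - 203037) = (4 + 225860)*((23/62)*(1/170) - 203037) = 225864*(23/10540 - 203037) = 225864*(-2140009957/10540) = -120837802231962/2635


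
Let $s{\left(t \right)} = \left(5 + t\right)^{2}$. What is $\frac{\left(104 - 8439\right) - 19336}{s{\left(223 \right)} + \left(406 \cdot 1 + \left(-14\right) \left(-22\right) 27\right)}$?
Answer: $- \frac{27671}{60706} \approx -0.45582$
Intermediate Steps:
$\frac{\left(104 - 8439\right) - 19336}{s{\left(223 \right)} + \left(406 \cdot 1 + \left(-14\right) \left(-22\right) 27\right)} = \frac{\left(104 - 8439\right) - 19336}{\left(5 + 223\right)^{2} + \left(406 \cdot 1 + \left(-14\right) \left(-22\right) 27\right)} = \frac{\left(104 - 8439\right) - 19336}{228^{2} + \left(406 + 308 \cdot 27\right)} = \frac{-8335 - 19336}{51984 + \left(406 + 8316\right)} = - \frac{27671}{51984 + 8722} = - \frac{27671}{60706}$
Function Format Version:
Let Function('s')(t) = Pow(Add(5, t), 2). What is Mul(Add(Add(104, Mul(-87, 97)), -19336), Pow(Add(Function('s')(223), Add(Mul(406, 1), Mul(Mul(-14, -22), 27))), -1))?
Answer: Rational(-27671, 60706) ≈ -0.45582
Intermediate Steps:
Mul(Add(Add(104, Mul(-87, 97)), -19336), Pow(Add(Function('s')(223), Add(Mul(406, 1), Mul(Mul(-14, -22), 27))), -1)) = Mul(Add(Add(104, Mul(-87, 97)), -19336), Pow(Add(Pow(Add(5, 223), 2), Add(Mul(406, 1), Mul(Mul(-14, -22), 27))), -1)) = Mul(Add(Add(104, -8439), -19336), Pow(Add(Pow(228, 2), Add(406, Mul(308, 27))), -1)) = Mul(Add(-8335, -19336), Pow(Add(51984, Add(406, 8316)), -1)) = Mul(-27671, Pow(Add(51984, 8722), -1)) = Mul(-27671, Pow(60706, -1)) = Mul(-27671, Rational(1, 60706)) = Rational(-27671, 60706)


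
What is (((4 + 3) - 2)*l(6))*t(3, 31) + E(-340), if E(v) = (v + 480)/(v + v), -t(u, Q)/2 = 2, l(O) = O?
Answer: -4087/34 ≈ -120.21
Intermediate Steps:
t(u, Q) = -4 (t(u, Q) = -2*2 = -4)
E(v) = (480 + v)/(2*v) (E(v) = (480 + v)/((2*v)) = (480 + v)*(1/(2*v)) = (480 + v)/(2*v))
(((4 + 3) - 2)*l(6))*t(3, 31) + E(-340) = (((4 + 3) - 2)*6)*(-4) + (½)*(480 - 340)/(-340) = ((7 - 2)*6)*(-4) + (½)*(-1/340)*140 = (5*6)*(-4) - 7/34 = 30*(-4) - 7/34 = -120 - 7/34 = -4087/34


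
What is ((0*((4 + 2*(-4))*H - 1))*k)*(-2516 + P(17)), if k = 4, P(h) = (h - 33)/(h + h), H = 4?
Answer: 0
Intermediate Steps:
P(h) = (-33 + h)/(2*h) (P(h) = (-33 + h)/((2*h)) = (-33 + h)*(1/(2*h)) = (-33 + h)/(2*h))
((0*((4 + 2*(-4))*H - 1))*k)*(-2516 + P(17)) = ((0*((4 + 2*(-4))*4 - 1))*4)*(-2516 + (1/2)*(-33 + 17)/17) = ((0*((4 - 8)*4 - 1))*4)*(-2516 + (1/2)*(1/17)*(-16)) = ((0*(-4*4 - 1))*4)*(-2516 - 8/17) = ((0*(-16 - 1))*4)*(-42780/17) = ((0*(-17))*4)*(-42780/17) = (0*4)*(-42780/17) = 0*(-42780/17) = 0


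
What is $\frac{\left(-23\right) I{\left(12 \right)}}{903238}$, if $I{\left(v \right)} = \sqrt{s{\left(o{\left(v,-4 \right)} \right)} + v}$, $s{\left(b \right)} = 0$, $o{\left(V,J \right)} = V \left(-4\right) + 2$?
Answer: $- \frac{23 \sqrt{3}}{451619} \approx -8.821 \cdot 10^{-5}$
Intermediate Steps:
$o{\left(V,J \right)} = 2 - 4 V$ ($o{\left(V,J \right)} = - 4 V + 2 = 2 - 4 V$)
$I{\left(v \right)} = \sqrt{v}$ ($I{\left(v \right)} = \sqrt{0 + v} = \sqrt{v}$)
$\frac{\left(-23\right) I{\left(12 \right)}}{903238} = \frac{\left(-23\right) \sqrt{12}}{903238} = - 23 \cdot 2 \sqrt{3} \cdot \frac{1}{903238} = - 46 \sqrt{3} \cdot \frac{1}{903238} = - \frac{23 \sqrt{3}}{451619}$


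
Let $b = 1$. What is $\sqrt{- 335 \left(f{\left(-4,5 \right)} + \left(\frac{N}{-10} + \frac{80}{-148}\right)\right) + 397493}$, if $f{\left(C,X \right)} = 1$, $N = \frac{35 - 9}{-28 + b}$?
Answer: $\frac{\sqrt{44056956165}}{333} \approx 630.32$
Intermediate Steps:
$N = - \frac{26}{27}$ ($N = \frac{35 - 9}{-28 + 1} = \frac{26}{-27} = 26 \left(- \frac{1}{27}\right) = - \frac{26}{27} \approx -0.96296$)
$\sqrt{- 335 \left(f{\left(-4,5 \right)} + \left(\frac{N}{-10} + \frac{80}{-148}\right)\right) + 397493} = \sqrt{- 335 \left(1 + \left(- \frac{26}{27 \left(-10\right)} + \frac{80}{-148}\right)\right) + 397493} = \sqrt{- 335 \left(1 + \left(\left(- \frac{26}{27}\right) \left(- \frac{1}{10}\right) + 80 \left(- \frac{1}{148}\right)\right)\right) + 397493} = \sqrt{- 335 \left(1 + \left(\frac{13}{135} - \frac{20}{37}\right)\right) + 397493} = \sqrt{- 335 \left(1 - \frac{2219}{4995}\right) + 397493} = \sqrt{\left(-335\right) \frac{2776}{4995} + 397493} = \sqrt{- \frac{185992}{999} + 397493} = \sqrt{\frac{396909515}{999}} = \frac{\sqrt{44056956165}}{333}$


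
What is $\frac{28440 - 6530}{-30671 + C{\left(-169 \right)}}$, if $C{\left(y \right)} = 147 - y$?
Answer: $- \frac{4382}{6071} \approx -0.72179$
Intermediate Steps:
$\frac{28440 - 6530}{-30671 + C{\left(-169 \right)}} = \frac{28440 - 6530}{-30671 + \left(147 - -169\right)} = \frac{21910}{-30671 + \left(147 + 169\right)} = \frac{21910}{-30671 + 316} = \frac{21910}{-30355} = 21910 \left(- \frac{1}{30355}\right) = - \frac{4382}{6071}$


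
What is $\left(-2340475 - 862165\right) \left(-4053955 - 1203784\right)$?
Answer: $16838645230960$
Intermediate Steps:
$\left(-2340475 - 862165\right) \left(-4053955 - 1203784\right) = \left(-2340475 - 862165\right) \left(-5257739\right) = \left(-3202640\right) \left(-5257739\right) = 16838645230960$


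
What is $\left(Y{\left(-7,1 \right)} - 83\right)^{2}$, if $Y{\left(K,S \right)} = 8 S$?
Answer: $5625$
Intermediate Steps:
$\left(Y{\left(-7,1 \right)} - 83\right)^{2} = \left(8 \cdot 1 - 83\right)^{2} = \left(8 - 83\right)^{2} = \left(-75\right)^{2} = 5625$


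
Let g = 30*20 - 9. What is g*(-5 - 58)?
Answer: -37233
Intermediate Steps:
g = 591 (g = 600 - 9 = 591)
g*(-5 - 58) = 591*(-5 - 58) = 591*(-63) = -37233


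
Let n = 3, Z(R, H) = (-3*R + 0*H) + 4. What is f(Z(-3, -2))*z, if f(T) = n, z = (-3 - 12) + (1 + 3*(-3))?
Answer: -69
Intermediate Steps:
Z(R, H) = 4 - 3*R (Z(R, H) = (-3*R + 0) + 4 = -3*R + 4 = 4 - 3*R)
z = -23 (z = -15 + (1 - 9) = -15 - 8 = -23)
f(T) = 3
f(Z(-3, -2))*z = 3*(-23) = -69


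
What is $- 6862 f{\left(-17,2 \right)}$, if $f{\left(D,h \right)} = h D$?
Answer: $233308$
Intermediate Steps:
$f{\left(D,h \right)} = D h$
$- 6862 f{\left(-17,2 \right)} = - 6862 \left(\left(-17\right) 2\right) = \left(-6862\right) \left(-34\right) = 233308$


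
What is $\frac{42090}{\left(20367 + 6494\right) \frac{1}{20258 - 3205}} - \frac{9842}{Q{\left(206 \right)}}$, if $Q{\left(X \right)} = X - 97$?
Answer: $\frac{77971557968}{2927849} \approx 26631.0$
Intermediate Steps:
$Q{\left(X \right)} = -97 + X$ ($Q{\left(X \right)} = X - 97 = -97 + X$)
$\frac{42090}{\left(20367 + 6494\right) \frac{1}{20258 - 3205}} - \frac{9842}{Q{\left(206 \right)}} = \frac{42090}{\left(20367 + 6494\right) \frac{1}{20258 - 3205}} - \frac{9842}{-97 + 206} = \frac{42090}{26861 \cdot \frac{1}{17053}} - \frac{9842}{109} = \frac{42090}{\frac{26861}{17053}} - \frac{9842}{109} = 42090 \cdot \frac{17053}{26861} - \frac{9842}{109} = \frac{717760770}{26861} - \frac{9842}{109} = \frac{77971557968}{2927849}$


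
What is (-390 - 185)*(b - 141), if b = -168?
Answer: 177675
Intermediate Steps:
(-390 - 185)*(b - 141) = (-390 - 185)*(-168 - 141) = -575*(-309) = 177675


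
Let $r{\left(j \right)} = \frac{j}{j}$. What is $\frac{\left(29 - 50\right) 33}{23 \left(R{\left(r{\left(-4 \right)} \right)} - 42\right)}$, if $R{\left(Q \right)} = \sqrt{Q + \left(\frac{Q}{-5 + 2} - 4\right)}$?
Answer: $\frac{3969}{5543} + \frac{63 i \sqrt{30}}{11086} \approx 0.71604 + 0.031126 i$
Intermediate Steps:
$r{\left(j \right)} = 1$
$R{\left(Q \right)} = \sqrt{-4 + \frac{2 Q}{3}}$ ($R{\left(Q \right)} = \sqrt{Q + \left(\frac{Q}{-3} - 4\right)} = \sqrt{Q - \left(4 + \frac{Q}{3}\right)} = \sqrt{-4 + \frac{2 Q}{3}}$)
$\frac{\left(29 - 50\right) 33}{23 \left(R{\left(r{\left(-4 \right)} \right)} - 42\right)} = \frac{\left(29 - 50\right) 33}{23 \left(\frac{\sqrt{-36 + 6 \cdot 1}}{3} - 42\right)} = \frac{\left(-21\right) 33}{23 \left(\frac{\sqrt{-36 + 6}}{3} - 42\right)} = - \frac{693}{23 \left(\frac{\sqrt{-30}}{3} - 42\right)} = - \frac{693}{23 \left(\frac{i \sqrt{30}}{3} - 42\right)} = - \frac{693}{23 \left(-42 + \frac{i \sqrt{30}}{3}\right)} = - \frac{693}{-966 + \frac{23 i \sqrt{30}}{3}}$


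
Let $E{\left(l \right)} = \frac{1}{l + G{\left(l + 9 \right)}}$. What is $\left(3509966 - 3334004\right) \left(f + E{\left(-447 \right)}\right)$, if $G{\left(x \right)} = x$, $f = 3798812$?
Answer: $\frac{197191734298826}{295} \approx 6.6845 \cdot 10^{11}$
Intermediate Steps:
$E{\left(l \right)} = \frac{1}{9 + 2 l}$ ($E{\left(l \right)} = \frac{1}{l + \left(l + 9\right)} = \frac{1}{l + \left(9 + l\right)} = \frac{1}{9 + 2 l}$)
$\left(3509966 - 3334004\right) \left(f + E{\left(-447 \right)}\right) = \left(3509966 - 3334004\right) \left(3798812 + \frac{1}{9 + 2 \left(-447\right)}\right) = 175962 \left(3798812 + \frac{1}{9 - 894}\right) = 175962 \left(3798812 + \frac{1}{-885}\right) = 175962 \left(3798812 - \frac{1}{885}\right) = 175962 \cdot \frac{3361948619}{885} = \frac{197191734298826}{295}$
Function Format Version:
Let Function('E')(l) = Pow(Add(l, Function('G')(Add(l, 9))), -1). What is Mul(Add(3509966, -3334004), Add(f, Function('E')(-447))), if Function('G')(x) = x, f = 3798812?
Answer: Rational(197191734298826, 295) ≈ 6.6845e+11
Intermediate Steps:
Function('E')(l) = Pow(Add(9, Mul(2, l)), -1) (Function('E')(l) = Pow(Add(l, Add(l, 9)), -1) = Pow(Add(l, Add(9, l)), -1) = Pow(Add(9, Mul(2, l)), -1))
Mul(Add(3509966, -3334004), Add(f, Function('E')(-447))) = Mul(Add(3509966, -3334004), Add(3798812, Pow(Add(9, Mul(2, -447)), -1))) = Mul(175962, Add(3798812, Pow(Add(9, -894), -1))) = Mul(175962, Add(3798812, Pow(-885, -1))) = Mul(175962, Add(3798812, Rational(-1, 885))) = Mul(175962, Rational(3361948619, 885)) = Rational(197191734298826, 295)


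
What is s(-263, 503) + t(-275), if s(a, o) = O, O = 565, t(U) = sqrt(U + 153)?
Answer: 565 + I*sqrt(122) ≈ 565.0 + 11.045*I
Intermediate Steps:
t(U) = sqrt(153 + U)
s(a, o) = 565
s(-263, 503) + t(-275) = 565 + sqrt(153 - 275) = 565 + sqrt(-122) = 565 + I*sqrt(122)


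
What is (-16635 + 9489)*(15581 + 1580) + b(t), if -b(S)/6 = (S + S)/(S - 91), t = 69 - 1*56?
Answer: -122632504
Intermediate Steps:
t = 13 (t = 69 - 56 = 13)
b(S) = -12*S/(-91 + S) (b(S) = -6*(S + S)/(S - 91) = -6*2*S/(-91 + S) = -12*S/(-91 + S))
(-16635 + 9489)*(15581 + 1580) + b(t) = (-16635 + 9489)*(15581 + 1580) - 12*13/(-91 + 13) = -7146*17161 - 12*13/(-78) = -122632506 - 12*13*(-1/78) = -122632506 + 2 = -122632504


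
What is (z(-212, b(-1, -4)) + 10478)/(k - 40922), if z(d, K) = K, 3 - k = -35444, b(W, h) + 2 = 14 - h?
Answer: -3498/1825 ≈ -1.9167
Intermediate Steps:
b(W, h) = 12 - h (b(W, h) = -2 + (14 - h) = 12 - h)
k = 35447 (k = 3 - 1*(-35444) = 3 + 35444 = 35447)
(z(-212, b(-1, -4)) + 10478)/(k - 40922) = ((12 - 1*(-4)) + 10478)/(35447 - 40922) = ((12 + 4) + 10478)/(-5475) = (16 + 10478)*(-1/5475) = 10494*(-1/5475) = -3498/1825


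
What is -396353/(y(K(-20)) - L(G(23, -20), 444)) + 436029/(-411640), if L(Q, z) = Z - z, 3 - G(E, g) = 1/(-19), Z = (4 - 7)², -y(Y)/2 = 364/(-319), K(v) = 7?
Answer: -52107187898777/57420898520 ≈ -907.46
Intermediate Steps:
y(Y) = 728/319 (y(Y) = -728/(-319) = -728*(-1)/319 = -2*(-364/319) = 728/319)
Z = 9 (Z = (-3)² = 9)
G(E, g) = 58/19 (G(E, g) = 3 - 1/(-19) = 3 - 1*(-1/19) = 3 + 1/19 = 58/19)
L(Q, z) = 9 - z
-396353/(y(K(-20)) - L(G(23, -20), 444)) + 436029/(-411640) = -396353/(728/319 - (9 - 1*444)) + 436029/(-411640) = -396353/(728/319 - (9 - 444)) + 436029*(-1/411640) = -396353/(728/319 - 1*(-435)) - 436029/411640 = -396353/(728/319 + 435) - 436029/411640 = -396353/139493/319 - 436029/411640 = -396353*319/139493 - 436029/411640 = -126436607/139493 - 436029/411640 = -52107187898777/57420898520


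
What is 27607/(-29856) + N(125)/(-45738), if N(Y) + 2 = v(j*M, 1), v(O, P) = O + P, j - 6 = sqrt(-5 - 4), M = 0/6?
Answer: -210443185/227592288 ≈ -0.92465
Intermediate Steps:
M = 0 (M = 0*(1/6) = 0)
j = 6 + 3*I (j = 6 + sqrt(-5 - 4) = 6 + sqrt(-9) = 6 + 3*I ≈ 6.0 + 3.0*I)
N(Y) = -1 (N(Y) = -2 + ((6 + 3*I)*0 + 1) = -2 + (0 + 1) = -2 + 1 = -1)
27607/(-29856) + N(125)/(-45738) = 27607/(-29856) - 1/(-45738) = 27607*(-1/29856) - 1*(-1/45738) = -27607/29856 + 1/45738 = -210443185/227592288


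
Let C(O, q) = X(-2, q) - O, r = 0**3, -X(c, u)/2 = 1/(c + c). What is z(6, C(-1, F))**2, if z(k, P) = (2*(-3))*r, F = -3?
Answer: 0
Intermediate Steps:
X(c, u) = -1/c (X(c, u) = -2/(c + c) = -2*1/(2*c) = -1/c)
r = 0
C(O, q) = 1/2 - O (C(O, q) = -1/(-2) - O = -1*(-1/2) - O = 1/2 - O)
z(k, P) = 0 (z(k, P) = (2*(-3))*0 = -6*0 = 0)
z(6, C(-1, F))**2 = 0**2 = 0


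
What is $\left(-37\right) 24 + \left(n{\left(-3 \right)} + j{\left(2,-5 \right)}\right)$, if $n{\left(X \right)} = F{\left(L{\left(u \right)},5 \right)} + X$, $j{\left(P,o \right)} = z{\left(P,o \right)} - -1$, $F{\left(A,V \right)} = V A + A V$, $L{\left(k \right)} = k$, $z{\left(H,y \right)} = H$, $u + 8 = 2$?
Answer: $-948$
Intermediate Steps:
$u = -6$ ($u = -8 + 2 = -6$)
$F{\left(A,V \right)} = 2 A V$ ($F{\left(A,V \right)} = A V + A V = 2 A V$)
$j{\left(P,o \right)} = 1 + P$ ($j{\left(P,o \right)} = P - -1 = P + 1 = 1 + P$)
$n{\left(X \right)} = -60 + X$ ($n{\left(X \right)} = 2 \left(-6\right) 5 + X = -60 + X$)
$\left(-37\right) 24 + \left(n{\left(-3 \right)} + j{\left(2,-5 \right)}\right) = \left(-37\right) 24 + \left(\left(-60 - 3\right) + \left(1 + 2\right)\right) = -888 + \left(-63 + 3\right) = -888 - 60 = -948$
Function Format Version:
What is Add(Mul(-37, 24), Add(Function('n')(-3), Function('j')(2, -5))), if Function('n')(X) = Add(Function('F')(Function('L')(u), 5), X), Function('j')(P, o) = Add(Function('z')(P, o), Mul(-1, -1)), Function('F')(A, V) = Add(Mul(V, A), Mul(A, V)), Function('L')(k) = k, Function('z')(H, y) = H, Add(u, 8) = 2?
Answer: -948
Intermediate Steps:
u = -6 (u = Add(-8, 2) = -6)
Function('F')(A, V) = Mul(2, A, V) (Function('F')(A, V) = Add(Mul(A, V), Mul(A, V)) = Mul(2, A, V))
Function('j')(P, o) = Add(1, P) (Function('j')(P, o) = Add(P, Mul(-1, -1)) = Add(P, 1) = Add(1, P))
Function('n')(X) = Add(-60, X) (Function('n')(X) = Add(Mul(2, -6, 5), X) = Add(-60, X))
Add(Mul(-37, 24), Add(Function('n')(-3), Function('j')(2, -5))) = Add(Mul(-37, 24), Add(Add(-60, -3), Add(1, 2))) = Add(-888, Add(-63, 3)) = Add(-888, -60) = -948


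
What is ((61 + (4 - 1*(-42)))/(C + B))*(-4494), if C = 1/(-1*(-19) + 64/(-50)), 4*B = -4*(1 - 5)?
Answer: -71006698/599 ≈ -1.1854e+5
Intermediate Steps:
B = 4 (B = (-4*(1 - 5))/4 = (-4*(-4))/4 = (1/4)*16 = 4)
C = 25/443 (C = 1/(19 + 64*(-1/50)) = 1/(19 - 32/25) = 1/(443/25) = 25/443 ≈ 0.056433)
((61 + (4 - 1*(-42)))/(C + B))*(-4494) = ((61 + (4 - 1*(-42)))/(25/443 + 4))*(-4494) = ((61 + (4 + 42))/(1797/443))*(-4494) = ((61 + 46)*(443/1797))*(-4494) = (107*(443/1797))*(-4494) = (47401/1797)*(-4494) = -71006698/599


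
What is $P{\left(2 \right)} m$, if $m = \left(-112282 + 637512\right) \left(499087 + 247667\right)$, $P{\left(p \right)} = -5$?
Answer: $-1961088017100$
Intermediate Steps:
$m = 392217603420$ ($m = 525230 \cdot 746754 = 392217603420$)
$P{\left(2 \right)} m = \left(-5\right) 392217603420 = -1961088017100$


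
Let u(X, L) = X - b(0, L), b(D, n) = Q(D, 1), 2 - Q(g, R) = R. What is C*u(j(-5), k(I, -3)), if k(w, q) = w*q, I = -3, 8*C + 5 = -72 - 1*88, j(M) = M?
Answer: 495/4 ≈ 123.75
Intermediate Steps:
C = -165/8 (C = -5/8 + (-72 - 1*88)/8 = -5/8 + (-72 - 88)/8 = -5/8 + (1/8)*(-160) = -5/8 - 20 = -165/8 ≈ -20.625)
Q(g, R) = 2 - R
b(D, n) = 1 (b(D, n) = 2 - 1*1 = 2 - 1 = 1)
k(w, q) = q*w
u(X, L) = -1 + X (u(X, L) = X - 1*1 = X - 1 = -1 + X)
C*u(j(-5), k(I, -3)) = -165*(-1 - 5)/8 = -165/8*(-6) = 495/4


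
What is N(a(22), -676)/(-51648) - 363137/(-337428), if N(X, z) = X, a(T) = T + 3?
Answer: 1562238673/1452290112 ≈ 1.0757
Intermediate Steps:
a(T) = 3 + T
N(a(22), -676)/(-51648) - 363137/(-337428) = (3 + 22)/(-51648) - 363137/(-337428) = 25*(-1/51648) - 363137*(-1/337428) = -25/51648 + 363137/337428 = 1562238673/1452290112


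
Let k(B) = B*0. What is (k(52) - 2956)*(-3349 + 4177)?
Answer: -2447568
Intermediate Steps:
k(B) = 0
(k(52) - 2956)*(-3349 + 4177) = (0 - 2956)*(-3349 + 4177) = -2956*828 = -2447568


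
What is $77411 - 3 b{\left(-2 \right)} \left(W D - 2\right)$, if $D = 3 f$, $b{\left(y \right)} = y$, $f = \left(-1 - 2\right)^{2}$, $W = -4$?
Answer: $-51091260$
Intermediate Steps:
$f = 9$ ($f = \left(-3\right)^{2} = 9$)
$D = 27$ ($D = 3 \cdot 9 = 27$)
$77411 - 3 b{\left(-2 \right)} \left(W D - 2\right) = 77411 \left(-3\right) \left(-2\right) \left(\left(-4\right) 27 - 2\right) = 77411 \cdot 6 \left(-108 - 2\right) = 77411 \cdot 6 \left(-110\right) = 77411 \left(-660\right) = -51091260$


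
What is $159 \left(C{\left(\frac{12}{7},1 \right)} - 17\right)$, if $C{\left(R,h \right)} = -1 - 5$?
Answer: $-3657$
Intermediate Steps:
$C{\left(R,h \right)} = -6$ ($C{\left(R,h \right)} = -1 - 5 = -6$)
$159 \left(C{\left(\frac{12}{7},1 \right)} - 17\right) = 159 \left(-6 - 17\right) = 159 \left(-23\right) = -3657$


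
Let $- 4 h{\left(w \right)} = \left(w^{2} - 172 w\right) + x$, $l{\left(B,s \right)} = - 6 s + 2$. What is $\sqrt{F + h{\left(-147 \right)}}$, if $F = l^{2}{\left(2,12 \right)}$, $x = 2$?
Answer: $\frac{i \sqrt{27295}}{2} \approx 82.606 i$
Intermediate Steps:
$l{\left(B,s \right)} = 2 - 6 s$
$h{\left(w \right)} = - \frac{1}{2} + 43 w - \frac{w^{2}}{4}$ ($h{\left(w \right)} = - \frac{\left(w^{2} - 172 w\right) + 2}{4} = - \frac{2 + w^{2} - 172 w}{4} = - \frac{1}{2} + 43 w - \frac{w^{2}}{4}$)
$F = 4900$ ($F = \left(2 - 72\right)^{2} = \left(-70\right)^{2} = 4900$)
$\sqrt{F + h{\left(-147 \right)}} = \sqrt{4900 - \left(\frac{12643}{2} + \frac{21609}{4}\right)} = \sqrt{4900 - \frac{46895}{4}} = \sqrt{- \frac{27295}{4}} = \frac{i \sqrt{27295}}{2}$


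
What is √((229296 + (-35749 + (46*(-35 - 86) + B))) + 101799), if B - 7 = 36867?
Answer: √326654 ≈ 571.54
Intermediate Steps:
B = 36874 (B = 7 + 36867 = 36874)
√((229296 + (-35749 + (46*(-35 - 86) + B))) + 101799) = √((229296 + (-35749 + (46*(-35 - 86) + 36874))) + 101799) = √((229296 + (-35749 + (46*(-121) + 36874))) + 101799) = √((229296 + (-35749 + (-5566 + 36874))) + 101799) = √((229296 + (-35749 + 31308)) + 101799) = √((229296 - 4441) + 101799) = √(224855 + 101799) = √326654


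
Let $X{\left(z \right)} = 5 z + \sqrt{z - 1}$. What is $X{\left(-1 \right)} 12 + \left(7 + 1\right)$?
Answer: $-52 + 12 i \sqrt{2} \approx -52.0 + 16.971 i$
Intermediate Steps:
$X{\left(z \right)} = \sqrt{-1 + z} + 5 z$ ($X{\left(z \right)} = 5 z + \sqrt{-1 + z} = \sqrt{-1 + z} + 5 z$)
$X{\left(-1 \right)} 12 + \left(7 + 1\right) = \left(\sqrt{-1 - 1} + 5 \left(-1\right)\right) 12 + \left(7 + 1\right) = \left(\sqrt{-2} - 5\right) 12 + 8 = \left(i \sqrt{2} - 5\right) 12 + 8 = \left(-5 + i \sqrt{2}\right) 12 + 8 = \left(-60 + 12 i \sqrt{2}\right) + 8 = -52 + 12 i \sqrt{2}$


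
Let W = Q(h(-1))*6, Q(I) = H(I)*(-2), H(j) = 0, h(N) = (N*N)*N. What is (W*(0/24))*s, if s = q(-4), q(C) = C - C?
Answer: 0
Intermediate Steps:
q(C) = 0
h(N) = N³ (h(N) = N²*N = N³)
s = 0
Q(I) = 0 (Q(I) = 0*(-2) = 0)
W = 0 (W = 0*6 = 0)
(W*(0/24))*s = (0*(0/24))*0 = (0*(0*(1/24)))*0 = (0*0)*0 = 0*0 = 0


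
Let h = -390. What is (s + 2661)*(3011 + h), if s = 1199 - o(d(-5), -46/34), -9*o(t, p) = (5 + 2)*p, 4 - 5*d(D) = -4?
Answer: 1547488199/153 ≈ 1.0114e+7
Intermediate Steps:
d(D) = 8/5 (d(D) = 4/5 - 1/5*(-4) = 4/5 + 4/5 = 8/5)
o(t, p) = -7*p/9 (o(t, p) = -(5 + 2)*p/9 = -7*p/9)
s = 183286/153 (s = 1199 - (-7)*(-46/34)/9 = 1199 - (-7)*(-46*1/34)/9 = 1199 - (-7)*(-23)/(9*17) = 1199 - 1*161/153 = 1199 - 161/153 = 183286/153 ≈ 1197.9)
(s + 2661)*(3011 + h) = (183286/153 + 2661)*(3011 - 390) = (590419/153)*2621 = 1547488199/153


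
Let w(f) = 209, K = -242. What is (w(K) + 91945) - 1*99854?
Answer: -7700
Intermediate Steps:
(w(K) + 91945) - 1*99854 = (209 + 91945) - 1*99854 = 92154 - 99854 = -7700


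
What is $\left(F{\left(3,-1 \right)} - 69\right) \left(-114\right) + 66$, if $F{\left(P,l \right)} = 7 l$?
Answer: $8730$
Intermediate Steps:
$\left(F{\left(3,-1 \right)} - 69\right) \left(-114\right) + 66 = \left(7 \left(-1\right) - 69\right) \left(-114\right) + 66 = \left(-7 - 69\right) \left(-114\right) + 66 = \left(-76\right) \left(-114\right) + 66 = 8664 + 66 = 8730$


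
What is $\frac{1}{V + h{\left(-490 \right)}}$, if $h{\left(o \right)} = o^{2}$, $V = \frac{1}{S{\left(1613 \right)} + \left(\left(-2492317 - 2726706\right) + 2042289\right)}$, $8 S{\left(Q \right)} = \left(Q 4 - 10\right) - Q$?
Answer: $\frac{25409043}{6100711224292} \approx 4.1649 \cdot 10^{-6}$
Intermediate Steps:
$S{\left(Q \right)} = - \frac{5}{4} + \frac{3 Q}{8}$ ($S{\left(Q \right)} = \frac{\left(Q 4 - 10\right) - Q}{8} = \frac{\left(4 Q - 10\right) - Q}{8} = \frac{\left(-10 + 4 Q\right) - Q}{8} = \frac{-10 + 3 Q}{8} = - \frac{5}{4} + \frac{3 Q}{8}$)
$V = - \frac{8}{25409043}$ ($V = \frac{1}{\left(- \frac{5}{4} + \frac{3}{8} \cdot 1613\right) + \left(\left(-2492317 - 2726706\right) + 2042289\right)} = \frac{1}{\left(- \frac{5}{4} + \frac{4839}{8}\right) + \left(-5219023 + 2042289\right)} = \frac{1}{\frac{4829}{8} - 3176734} = \frac{1}{- \frac{25409043}{8}} = - \frac{8}{25409043} \approx -3.1485 \cdot 10^{-7}$)
$\frac{1}{V + h{\left(-490 \right)}} = \frac{1}{- \frac{8}{25409043} + \left(-490\right)^{2}} = \frac{1}{- \frac{8}{25409043} + 240100} = \frac{1}{\frac{6100711224292}{25409043}} = \frac{25409043}{6100711224292}$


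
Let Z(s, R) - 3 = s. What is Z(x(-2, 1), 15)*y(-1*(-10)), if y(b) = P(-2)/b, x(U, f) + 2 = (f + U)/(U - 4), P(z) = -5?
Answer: -7/12 ≈ -0.58333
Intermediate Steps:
x(U, f) = -2 + (U + f)/(-4 + U) (x(U, f) = -2 + (f + U)/(U - 4) = -2 + (U + f)/(-4 + U))
Z(s, R) = 3 + s
y(b) = -5/b
Z(x(-2, 1), 15)*y(-1*(-10)) = (3 + (8 + 1 - 1*(-2))/(-4 - 2))*(-5/((-1*(-10)))) = (3 + (8 + 1 + 2)/(-6))*(-5/10) = (3 - ⅙*11)*(-5*⅒) = (3 - 11/6)*(-½) = (7/6)*(-½) = -7/12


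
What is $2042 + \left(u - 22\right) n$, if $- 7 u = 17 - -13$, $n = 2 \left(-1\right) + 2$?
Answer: $2042$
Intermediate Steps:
$n = 0$ ($n = -2 + 2 = 0$)
$u = - \frac{30}{7}$ ($u = - \frac{17 - -13}{7} = - \frac{17 + 13}{7} = \left(- \frac{1}{7}\right) 30 = - \frac{30}{7} \approx -4.2857$)
$2042 + \left(u - 22\right) n = 2042 + \left(- \frac{30}{7} - 22\right) 0 = 2042 - 0 = 2042 + 0 = 2042$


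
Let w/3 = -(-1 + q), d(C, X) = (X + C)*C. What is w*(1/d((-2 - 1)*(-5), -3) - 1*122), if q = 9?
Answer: 43918/15 ≈ 2927.9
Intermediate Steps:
d(C, X) = C*(C + X) (d(C, X) = (C + X)*C = C*(C + X))
w = -24 (w = 3*(-(-1 + 9)) = 3*(-1*8) = 3*(-8) = -24)
w*(1/d((-2 - 1)*(-5), -3) - 1*122) = -24*(1/(((-2 - 1)*(-5))*((-2 - 1)*(-5) - 3)) - 1*122) = -24*(1/((-3*(-5))*(-3*(-5) - 3)) - 122) = -24*(1/(15*(15 - 3)) - 122) = -24*(1/(15*12) - 122) = -24*(1/180 - 122) = -24*(-21959/180) = 43918/15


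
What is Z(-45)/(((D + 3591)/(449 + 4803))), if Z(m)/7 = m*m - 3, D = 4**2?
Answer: 74336808/3607 ≈ 20609.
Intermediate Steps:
D = 16
Z(m) = -21 + 7*m**2 (Z(m) = 7*(m*m - 3) = 7*(m**2 - 3) = 7*(-3 + m**2) = -21 + 7*m**2)
Z(-45)/(((D + 3591)/(449 + 4803))) = (-21 + 7*(-45)**2)/(((16 + 3591)/(449 + 4803))) = (-21 + 7*2025)/((3607/5252)) = (-21 + 14175)/((3607*(1/5252))) = 14154/(3607/5252) = 14154*(5252/3607) = 74336808/3607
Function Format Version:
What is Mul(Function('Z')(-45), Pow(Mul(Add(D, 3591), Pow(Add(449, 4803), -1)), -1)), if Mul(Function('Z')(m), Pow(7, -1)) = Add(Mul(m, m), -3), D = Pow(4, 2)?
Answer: Rational(74336808, 3607) ≈ 20609.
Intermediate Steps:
D = 16
Function('Z')(m) = Add(-21, Mul(7, Pow(m, 2))) (Function('Z')(m) = Mul(7, Add(Mul(m, m), -3)) = Mul(7, Add(Pow(m, 2), -3)) = Mul(7, Add(-3, Pow(m, 2))) = Add(-21, Mul(7, Pow(m, 2))))
Mul(Function('Z')(-45), Pow(Mul(Add(D, 3591), Pow(Add(449, 4803), -1)), -1)) = Mul(Add(-21, Mul(7, Pow(-45, 2))), Pow(Mul(Add(16, 3591), Pow(Add(449, 4803), -1)), -1)) = Mul(Add(-21, Mul(7, 2025)), Pow(Mul(3607, Pow(5252, -1)), -1)) = Mul(Add(-21, 14175), Pow(Mul(3607, Rational(1, 5252)), -1)) = Mul(14154, Pow(Rational(3607, 5252), -1)) = Mul(14154, Rational(5252, 3607)) = Rational(74336808, 3607)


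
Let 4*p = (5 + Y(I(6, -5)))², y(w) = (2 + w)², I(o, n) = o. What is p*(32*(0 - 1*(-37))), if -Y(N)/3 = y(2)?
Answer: 547304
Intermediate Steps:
Y(N) = -48 (Y(N) = -3*(2 + 2)² = -3*4² = -3*16 = -48)
p = 1849/4 (p = (5 - 48)²/4 = (¼)*(-43)² = (¼)*1849 = 1849/4 ≈ 462.25)
p*(32*(0 - 1*(-37))) = 1849*(32*(0 - 1*(-37)))/4 = 1849*(32*(0 + 37))/4 = 1849*(32*37)/4 = (1849/4)*1184 = 547304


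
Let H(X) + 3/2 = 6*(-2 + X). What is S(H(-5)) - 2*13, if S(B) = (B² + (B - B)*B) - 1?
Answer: 7461/4 ≈ 1865.3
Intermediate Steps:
H(X) = -27/2 + 6*X (H(X) = -3/2 + 6*(-2 + X) = -3/2 + (-12 + 6*X) = -27/2 + 6*X)
S(B) = -1 + B² (S(B) = (B² + 0*B) - 1 = (B² + 0) - 1 = B² - 1 = -1 + B²)
S(H(-5)) - 2*13 = (-1 + (-27/2 + 6*(-5))²) - 2*13 = (-1 + (-27/2 - 30)²) - 26 = (-1 + (-87/2)²) - 26 = (-1 + 7569/4) - 26 = 7565/4 - 26 = 7461/4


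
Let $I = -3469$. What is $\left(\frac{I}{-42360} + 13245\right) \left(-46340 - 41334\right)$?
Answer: $- \frac{24595260383953}{21180} \approx -1.1612 \cdot 10^{9}$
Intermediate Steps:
$\left(\frac{I}{-42360} + 13245\right) \left(-46340 - 41334\right) = \left(- \frac{3469}{-42360} + 13245\right) \left(-46340 - 41334\right) = \left(\left(-3469\right) \left(- \frac{1}{42360}\right) + 13245\right) \left(-87674\right) = \left(\frac{3469}{42360} + 13245\right) \left(-87674\right) = \frac{561061669}{42360} \left(-87674\right) = - \frac{24595260383953}{21180}$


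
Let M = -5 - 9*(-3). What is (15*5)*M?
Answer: 1650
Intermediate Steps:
M = 22 (M = -5 + 27 = 22)
(15*5)*M = (15*5)*22 = 75*22 = 1650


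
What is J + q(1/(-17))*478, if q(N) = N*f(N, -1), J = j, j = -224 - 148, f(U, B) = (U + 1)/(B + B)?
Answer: -103684/289 ≈ -358.77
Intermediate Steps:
f(U, B) = (1 + U)/(2*B) (f(U, B) = (1 + U)/((2*B)) = (1 + U)*(1/(2*B)) = (1 + U)/(2*B))
j = -372
J = -372
q(N) = N*(-½ - N/2) (q(N) = N*((½)*(1 + N)/(-1)) = N*((½)*(-1)*(1 + N)) = N*(-½ - N/2))
J + q(1/(-17))*478 = -372 + ((½)*(-1 - 1/(-17))/(-17))*478 = -372 + ((½)*(-1/17)*(-1 - 1*(-1/17)))*478 = -372 + ((½)*(-1/17)*(-1 + 1/17))*478 = -372 + ((½)*(-1/17)*(-16/17))*478 = -372 + (8/289)*478 = -372 + 3824/289 = -103684/289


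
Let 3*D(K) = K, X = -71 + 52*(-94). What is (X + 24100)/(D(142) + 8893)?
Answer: 57423/26821 ≈ 2.1410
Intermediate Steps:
X = -4959 (X = -71 - 4888 = -4959)
D(K) = K/3
(X + 24100)/(D(142) + 8893) = (-4959 + 24100)/((⅓)*142 + 8893) = 19141/(142/3 + 8893) = 19141/(26821/3) = 19141*(3/26821) = 57423/26821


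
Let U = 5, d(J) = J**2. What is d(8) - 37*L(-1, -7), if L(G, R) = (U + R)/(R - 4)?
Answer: 630/11 ≈ 57.273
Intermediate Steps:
L(G, R) = (5 + R)/(-4 + R) (L(G, R) = (5 + R)/(R - 4) = (5 + R)/(-4 + R))
d(8) - 37*L(-1, -7) = 8**2 - 37*(5 - 7)/(-4 - 7) = 64 - 37*(-2)/(-11) = 64 - (-37)*(-2)/11 = 64 - 37*2/11 = 64 - 74/11 = 630/11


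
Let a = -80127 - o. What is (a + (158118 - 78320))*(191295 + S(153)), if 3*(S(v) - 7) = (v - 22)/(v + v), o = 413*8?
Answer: -212670209437/306 ≈ -6.9500e+8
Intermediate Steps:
o = 3304
a = -83431 (a = -80127 - 1*3304 = -80127 - 3304 = -83431)
S(v) = 7 + (-22 + v)/(6*v) (S(v) = 7 + ((v - 22)/(v + v))/3 = 7 + ((-22 + v)/((2*v)))/3 = 7 + ((-22 + v)*(1/(2*v)))/3 = 7 + ((-22 + v)/(2*v))/3 = 7 + (-22 + v)/(6*v))
(a + (158118 - 78320))*(191295 + S(153)) = (-83431 + (158118 - 78320))*(191295 + (⅙)*(-22 + 43*153)/153) = (-83431 + 79798)*(191295 + (⅙)*(1/153)*(-22 + 6579)) = -3633*(191295 + (⅙)*(1/153)*6557) = -3633*(191295 + 6557/918) = -3633*175615367/918 = -212670209437/306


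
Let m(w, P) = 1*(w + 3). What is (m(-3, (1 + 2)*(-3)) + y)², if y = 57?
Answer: 3249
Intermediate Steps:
m(w, P) = 3 + w (m(w, P) = 1*(3 + w) = 3 + w)
(m(-3, (1 + 2)*(-3)) + y)² = ((3 - 3) + 57)² = (0 + 57)² = 57² = 3249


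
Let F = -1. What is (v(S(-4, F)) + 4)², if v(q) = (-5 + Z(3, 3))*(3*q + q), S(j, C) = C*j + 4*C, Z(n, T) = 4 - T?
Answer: 16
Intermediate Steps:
S(j, C) = 4*C + C*j
v(q) = -16*q (v(q) = (-5 + (4 - 1*3))*(3*q + q) = (-5 + (4 - 3))*(4*q) = (-5 + 1)*(4*q) = -16*q)
(v(S(-4, F)) + 4)² = (-(-16)*(4 - 4) + 4)² = (-(-16)*0 + 4)² = (-16*0 + 4)² = (0 + 4)² = 4² = 16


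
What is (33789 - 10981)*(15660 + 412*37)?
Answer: 704858432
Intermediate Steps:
(33789 - 10981)*(15660 + 412*37) = 22808*(15660 + 15244) = 22808*30904 = 704858432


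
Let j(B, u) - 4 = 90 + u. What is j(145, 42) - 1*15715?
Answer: -15579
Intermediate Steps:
j(B, u) = 94 + u (j(B, u) = 4 + (90 + u) = 94 + u)
j(145, 42) - 1*15715 = (94 + 42) - 1*15715 = 136 - 15715 = -15579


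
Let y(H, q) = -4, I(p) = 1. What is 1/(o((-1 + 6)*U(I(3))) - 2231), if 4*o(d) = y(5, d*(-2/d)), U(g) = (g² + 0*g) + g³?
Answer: -1/2232 ≈ -0.00044803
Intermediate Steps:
U(g) = g² + g³ (U(g) = (g² + 0) + g³ = g² + g³)
o(d) = -1 (o(d) = (¼)*(-4) = -1)
1/(o((-1 + 6)*U(I(3))) - 2231) = 1/(-1 - 2231) = 1/(-2232) = -1/2232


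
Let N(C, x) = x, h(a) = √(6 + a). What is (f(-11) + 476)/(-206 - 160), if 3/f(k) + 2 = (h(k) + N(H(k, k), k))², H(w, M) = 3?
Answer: (-54267*I - 10472*√5)/(732*(11*√5 + 57*I)) ≈ -1.3006 - 2.6156e-5*I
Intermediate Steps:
f(k) = 3/(-2 + (k + √(6 + k))²) (f(k) = 3/(-2 + (√(6 + k) + k)²) = 3/(-2 + (k + √(6 + k))²))
(f(-11) + 476)/(-206 - 160) = (3/(-2 + (-11 + √(6 - 11))²) + 476)/(-206 - 160) = (3/(-2 + (-11 + √(-5))²) + 476)/(-366) = (3/(-2 + (-11 + I*√5)²) + 476)*(-1/366) = (476 + 3/(-2 + (-11 + I*√5)²))*(-1/366) = -238/183 - 1/(122*(-2 + (-11 + I*√5)²))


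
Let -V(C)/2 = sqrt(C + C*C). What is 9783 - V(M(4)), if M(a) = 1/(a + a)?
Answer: 39135/4 ≈ 9783.8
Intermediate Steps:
M(a) = 1/(2*a)
V(C) = -2*sqrt(C + C**2) (V(C) = -2*sqrt(C + C*C) = -2*sqrt(C + C**2))
9783 - V(M(4)) = 9783 - (-2)*sqrt(((1/2)/4)*(1 + (1/2)/4)) = 9783 - (-2)*sqrt(((1/2)*(1/4))*(1 + (1/2)*(1/4))) = 9783 - (-2)*sqrt((1 + 1/8)/8) = 9783 - (-2)*sqrt((1/8)*(9/8)) = 9783 - (-2)*sqrt(9/64) = 9783 - (-2)*3/8 = 9783 - 1*(-3/4) = 9783 + 3/4 = 39135/4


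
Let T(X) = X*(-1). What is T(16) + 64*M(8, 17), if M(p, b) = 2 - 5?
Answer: -208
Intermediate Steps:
M(p, b) = -3
T(X) = -X
T(16) + 64*M(8, 17) = -1*16 + 64*(-3) = -16 - 192 = -208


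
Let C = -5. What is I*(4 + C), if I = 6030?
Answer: -6030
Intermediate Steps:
I*(4 + C) = 6030*(4 - 5) = 6030*(-1) = -6030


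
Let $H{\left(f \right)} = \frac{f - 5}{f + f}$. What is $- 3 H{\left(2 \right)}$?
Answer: $\frac{9}{4} \approx 2.25$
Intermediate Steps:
$H{\left(f \right)} = \frac{-5 + f}{2 f}$
$- 3 H{\left(2 \right)} = - 3 \frac{-5 + 2}{2 \cdot 2} = - 3 \cdot \frac{1}{2} \cdot \frac{1}{2} \left(-3\right) = \left(-3\right) \left(- \frac{3}{4}\right) = \frac{9}{4}$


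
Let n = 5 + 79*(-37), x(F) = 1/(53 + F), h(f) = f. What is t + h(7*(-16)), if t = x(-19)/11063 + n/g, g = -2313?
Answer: -96344257283/870016446 ≈ -110.74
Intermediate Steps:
n = -2918 (n = 5 - 2923 = -2918)
t = 1097584669/870016446 (t = 1/((53 - 19)*11063) - 2918/(-2313) = (1/11063)/34 - 2918*(-1/2313) = (1/34)*(1/11063) + 2918/2313 = 1/376142 + 2918/2313 = 1097584669/870016446 ≈ 1.2616)
t + h(7*(-16)) = 1097584669/870016446 + 7*(-16) = 1097584669/870016446 - 112 = -96344257283/870016446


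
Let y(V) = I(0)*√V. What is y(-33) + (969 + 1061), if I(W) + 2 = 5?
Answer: 2030 + 3*I*√33 ≈ 2030.0 + 17.234*I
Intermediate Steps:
I(W) = 3 (I(W) = -2 + 5 = 3)
y(V) = 3*√V
y(-33) + (969 + 1061) = 3*√(-33) + (969 + 1061) = 3*(I*√33) + 2030 = 3*I*√33 + 2030 = 2030 + 3*I*√33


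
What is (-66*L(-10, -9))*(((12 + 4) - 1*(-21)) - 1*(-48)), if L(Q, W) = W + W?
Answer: 100980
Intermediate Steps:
L(Q, W) = 2*W
(-66*L(-10, -9))*(((12 + 4) - 1*(-21)) - 1*(-48)) = (-132*(-9))*(((12 + 4) - 1*(-21)) - 1*(-48)) = (-66*(-18))*((16 + 21) + 48) = 1188*(37 + 48) = 1188*85 = 100980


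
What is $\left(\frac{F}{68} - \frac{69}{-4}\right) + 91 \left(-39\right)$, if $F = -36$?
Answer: $- \frac{240195}{68} \approx -3532.3$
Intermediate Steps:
$\left(\frac{F}{68} - \frac{69}{-4}\right) + 91 \left(-39\right) = \left(- \frac{36}{68} - \frac{69}{-4}\right) + 91 \left(-39\right) = \left(\left(-36\right) \frac{1}{68} - - \frac{69}{4}\right) - 3549 = \left(- \frac{9}{17} + \frac{69}{4}\right) - 3549 = \frac{1137}{68} - 3549 = - \frac{240195}{68}$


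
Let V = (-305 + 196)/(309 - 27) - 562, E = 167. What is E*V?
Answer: -26485031/282 ≈ -93919.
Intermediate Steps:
V = -158593/282 (V = -109/282 - 562 = -158593/282 ≈ -562.39)
E*V = 167*(-158593/282) = -26485031/282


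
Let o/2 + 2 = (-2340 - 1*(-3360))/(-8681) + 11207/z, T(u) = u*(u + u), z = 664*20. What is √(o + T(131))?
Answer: √7126824155158778505/14410460 ≈ 185.26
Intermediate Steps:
z = 13280
T(u) = 2*u² (T(u) = u*(2*u) = 2*u²)
o = -146824993/57641840 (o = -4 + 2*((-2340 - 1*(-3360))/(-8681) + 11207/13280) = -4 + 2*((-2340 + 3360)*(-1/8681) + 11207*(1/13280)) = -4 + 2*(1020*(-1/8681) + 11207/13280) = -4 + 2*(-1020/8681 + 11207/13280) = -4 + 2*(83742367/115283680) = -4 + 83742367/57641840 = -146824993/57641840 ≈ -2.5472)
√(o + T(131)) = √(-146824993/57641840 + 2*131²) = √(-146824993/57641840 + 2*17161) = √(-146824993/57641840 + 34322) = √(1978236407487/57641840) = √7126824155158778505/14410460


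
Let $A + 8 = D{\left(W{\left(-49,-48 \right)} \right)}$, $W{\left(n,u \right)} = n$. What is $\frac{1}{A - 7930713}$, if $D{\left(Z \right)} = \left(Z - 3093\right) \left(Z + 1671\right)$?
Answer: $- \frac{1}{13027045} \approx -7.6763 \cdot 10^{-8}$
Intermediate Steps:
$D{\left(Z \right)} = \left(-3093 + Z\right) \left(1671 + Z\right)$
$A = -5096332$ ($A = -8 - \left(5098725 - 2401\right) = -8 + \left(-5168403 + 2401 + 69678\right) = -8 - 5096324 = -5096332$)
$\frac{1}{A - 7930713} = \frac{1}{-5096332 - 7930713} = \frac{1}{-13027045} = - \frac{1}{13027045}$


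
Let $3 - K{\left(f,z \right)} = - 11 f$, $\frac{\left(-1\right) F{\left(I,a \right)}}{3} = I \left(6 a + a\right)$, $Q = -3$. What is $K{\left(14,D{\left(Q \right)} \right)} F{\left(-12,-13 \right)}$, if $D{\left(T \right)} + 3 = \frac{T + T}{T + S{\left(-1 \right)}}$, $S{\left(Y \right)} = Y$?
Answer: $-514332$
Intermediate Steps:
$D{\left(T \right)} = -3 + \frac{2 T}{-1 + T}$ ($D{\left(T \right)} = -3 + \frac{T + T}{T - 1} = -3 + \frac{2 T}{-1 + T}$)
$F{\left(I,a \right)} = - 21 I a$ ($F{\left(I,a \right)} = - 3 I \left(6 a + a\right) = - 3 I 7 a = - 3 \cdot 7 I a = - 21 I a$)
$K{\left(f,z \right)} = 3 + 11 f$ ($K{\left(f,z \right)} = 3 - - 11 f = 3 + 11 f$)
$K{\left(14,D{\left(Q \right)} \right)} F{\left(-12,-13 \right)} = \left(3 + 11 \cdot 14\right) \left(\left(-21\right) \left(-12\right) \left(-13\right)\right) = \left(3 + 154\right) \left(-3276\right) = 157 \left(-3276\right) = -514332$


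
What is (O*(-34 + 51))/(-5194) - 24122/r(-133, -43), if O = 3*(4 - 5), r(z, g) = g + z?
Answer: 31324661/228536 ≈ 137.07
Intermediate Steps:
O = -3 (O = 3*(-1) = -3)
(O*(-34 + 51))/(-5194) - 24122/r(-133, -43) = -3*(-34 + 51)/(-5194) - 24122/(-43 - 133) = -3*17*(-1/5194) - 24122/(-176) = -51*(-1/5194) - 24122*(-1/176) = 51/5194 + 12061/88 = 31324661/228536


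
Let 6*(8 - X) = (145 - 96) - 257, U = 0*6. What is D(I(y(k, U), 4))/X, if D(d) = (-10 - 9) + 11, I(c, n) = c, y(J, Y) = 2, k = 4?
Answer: -3/16 ≈ -0.18750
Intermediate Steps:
U = 0
X = 128/3 (X = 8 - ((145 - 96) - 257)/6 = 8 - (49 - 257)/6 = 8 - 1/6*(-208) = 8 + 104/3 = 128/3 ≈ 42.667)
D(d) = -8 (D(d) = -19 + 11 = -8)
D(I(y(k, U), 4))/X = -8/128/3 = -8*3/128 = -3/16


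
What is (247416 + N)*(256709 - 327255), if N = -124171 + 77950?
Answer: -14193502470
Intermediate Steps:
N = -46221
(247416 + N)*(256709 - 327255) = (247416 - 46221)*(256709 - 327255) = 201195*(-70546) = -14193502470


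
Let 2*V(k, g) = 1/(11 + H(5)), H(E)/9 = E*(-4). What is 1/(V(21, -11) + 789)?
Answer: 338/266681 ≈ 0.0012674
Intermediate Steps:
H(E) = -36*E (H(E) = 9*(E*(-4)) = 9*(-4*E) = -36*E)
V(k, g) = -1/338 (V(k, g) = 1/(2*(11 - 36*5)) = 1/(2*(11 - 180)) = (½)/(-169) = (½)*(-1/169) = -1/338)
1/(V(21, -11) + 789) = 1/(-1/338 + 789) = 1/(266681/338) = 338/266681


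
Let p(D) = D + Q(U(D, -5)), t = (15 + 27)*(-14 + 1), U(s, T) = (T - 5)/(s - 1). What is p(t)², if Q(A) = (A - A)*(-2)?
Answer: 298116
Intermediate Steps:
U(s, T) = (-5 + T)/(-1 + s)
Q(A) = 0 (Q(A) = 0*(-2) = 0)
t = -546 (t = 42*(-13) = -546)
p(D) = D (p(D) = D + 0 = D)
p(t)² = (-546)² = 298116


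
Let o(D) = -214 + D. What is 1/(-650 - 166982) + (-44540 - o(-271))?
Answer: -7385027761/167632 ≈ -44055.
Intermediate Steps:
1/(-650 - 166982) + (-44540 - o(-271)) = 1/(-650 - 166982) + (-44540 - (-214 - 271)) = 1/(-167632) + (-44540 - 1*(-485)) = -1/167632 + (-44540 + 485) = -1/167632 - 44055 = -7385027761/167632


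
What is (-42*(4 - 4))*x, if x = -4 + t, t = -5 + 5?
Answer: 0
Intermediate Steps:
t = 0
x = -4 (x = -4 + 0 = -4)
(-42*(4 - 4))*x = -42*(4 - 4)*(-4) = -42*0*(-4) = -21*0*(-4) = 0*(-4) = 0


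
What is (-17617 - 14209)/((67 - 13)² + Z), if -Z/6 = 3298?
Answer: 15913/8436 ≈ 1.8863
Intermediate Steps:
Z = -19788 (Z = -6*3298 = -19788)
(-17617 - 14209)/((67 - 13)² + Z) = (-17617 - 14209)/((67 - 13)² - 19788) = -31826/(54² - 19788) = -31826/(2916 - 19788) = -31826/(-16872) = -31826*(-1/16872) = 15913/8436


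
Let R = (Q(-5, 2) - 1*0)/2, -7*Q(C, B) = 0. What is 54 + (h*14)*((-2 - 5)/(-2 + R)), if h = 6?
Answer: 348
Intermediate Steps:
Q(C, B) = 0 (Q(C, B) = -⅐*0 = 0)
R = 0 (R = (0 - 1*0)/2 = (0 + 0)*(½) = 0*(½) = 0)
54 + (h*14)*((-2 - 5)/(-2 + R)) = 54 + (6*14)*((-2 - 5)/(-2 + 0)) = 54 + 84*(-7/(-2)) = 54 + 84*(-½*(-7)) = 54 + 84*(7/2) = 54 + 294 = 348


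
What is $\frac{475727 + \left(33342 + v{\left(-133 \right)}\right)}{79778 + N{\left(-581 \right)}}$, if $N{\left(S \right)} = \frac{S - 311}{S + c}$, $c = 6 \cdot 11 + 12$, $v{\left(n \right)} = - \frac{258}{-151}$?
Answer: $\frac{38665447531}{6059513126} \approx 6.381$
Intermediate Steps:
$v{\left(n \right)} = \frac{258}{151}$ ($v{\left(n \right)} = \left(-258\right) \left(- \frac{1}{151}\right) = \frac{258}{151}$)
$c = 78$ ($c = 66 + 12 = 78$)
$N{\left(S \right)} = \frac{-311 + S}{78 + S}$ ($N{\left(S \right)} = \frac{S - 311}{S + 78} = \frac{-311 + S}{78 + S}$)
$\frac{475727 + \left(33342 + v{\left(-133 \right)}\right)}{79778 + N{\left(-581 \right)}} = \frac{475727 + \left(33342 + \frac{258}{151}\right)}{79778 + \frac{-311 - 581}{78 - 581}} = \frac{475727 + \frac{5034900}{151}}{79778 + \frac{1}{-503} \left(-892\right)} = \frac{76869677}{151 \left(79778 - - \frac{892}{503}\right)} = \frac{76869677}{151 \left(79778 + \frac{892}{503}\right)} = \frac{76869677}{151 \cdot \frac{40129226}{503}} = \frac{76869677}{151} \cdot \frac{503}{40129226} = \frac{38665447531}{6059513126}$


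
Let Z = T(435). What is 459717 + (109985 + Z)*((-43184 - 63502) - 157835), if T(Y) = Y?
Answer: -29207949103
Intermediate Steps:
Z = 435
459717 + (109985 + Z)*((-43184 - 63502) - 157835) = 459717 + (109985 + 435)*((-43184 - 63502) - 157835) = 459717 + 110420*(-106686 - 157835) = 459717 + 110420*(-264521) = 459717 - 29208408820 = -29207949103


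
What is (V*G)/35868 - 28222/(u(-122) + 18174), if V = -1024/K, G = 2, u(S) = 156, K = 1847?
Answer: -25967973991/16865686565 ≈ -1.5397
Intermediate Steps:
V = -1024/1847 ≈ -0.55441
(V*G)/35868 - 28222/(u(-122) + 18174) = -1024/1847*2/35868 - 28222/(156 + 18174) = -2048/1847*1/35868 - 28222/18330 = -512/16562049 - 28222*1/18330 = -512/16562049 - 14111/9165 = -25967973991/16865686565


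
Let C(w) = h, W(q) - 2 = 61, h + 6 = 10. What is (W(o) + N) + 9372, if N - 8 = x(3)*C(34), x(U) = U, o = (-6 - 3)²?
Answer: 9455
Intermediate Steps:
o = 81 (o = (-9)² = 81)
h = 4 (h = -6 + 10 = 4)
W(q) = 63 (W(q) = 2 + 61 = 63)
C(w) = 4
N = 20 (N = 8 + 3*4 = 8 + 12 = 20)
(W(o) + N) + 9372 = (63 + 20) + 9372 = 83 + 9372 = 9455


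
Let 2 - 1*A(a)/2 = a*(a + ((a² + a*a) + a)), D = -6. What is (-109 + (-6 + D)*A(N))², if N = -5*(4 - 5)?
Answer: 49603849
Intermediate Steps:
N = 5 (N = -5*(-1) = 5)
A(a) = 4 - 2*a*(2*a + 2*a²) (A(a) = 4 - 2*a*(a + ((a² + a*a) + a)) = 4 - 2*a*(a + ((a² + a²) + a)) = 4 - 2*a*(a + (2*a² + a)) = 4 - 2*a*(a + (a + 2*a²)) = 4 - 2*a*(2*a + 2*a²))
(-109 + (-6 + D)*A(N))² = (-109 + (-6 - 6)*(4 - 4*5² - 4*5³))² = (-109 - 12*(4 - 4*25 - 4*125))² = (-109 - 12*(4 - 100 - 500))² = (-109 - 12*(-596))² = (-109 + 7152)² = 7043² = 49603849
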